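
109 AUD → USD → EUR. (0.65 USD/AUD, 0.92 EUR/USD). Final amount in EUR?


Step 1: 109 AUD × 0.65 = 70.85 USD
Step 2: 70.85 USD × 0.92 = 65.18 EUR
Implied rate AUD→EUR = 0.65 × 0.92 = 0.5980
= 65.18 EUR

65.18 EUR


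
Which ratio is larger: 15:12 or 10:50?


15/12 = 1.2500
10/50 = 0.2000
1.2500 > 0.2000, so 15:12 is greater
= 15:12

15:12


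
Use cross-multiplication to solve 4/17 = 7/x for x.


Cross multiply: 4 × x = 17 × 7
4x = 119
x = 119 / 4
= 29.75

29.75


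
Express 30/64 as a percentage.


Percentage = (part / whole) × 100
= (30 / 64) × 100
≈ 46.88%

46.88%


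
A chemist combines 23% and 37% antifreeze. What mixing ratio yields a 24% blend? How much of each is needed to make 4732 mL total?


Let x parts of 23% mix with y parts of 37%.
23x + 37y = 24(x + y)
23x + 37y = 24x + 24y
x(23 - 24) = y(24 - 37)
x/y = (37 - 24)/(24 - 23) = 13/1
Simplify: 13:1
Total parts = 14; one part = 4732/14 = 338.00 mL
23% solution: 13×338.00 = 4394.00 mL
37% solution: 1×338.00 = 338.00 mL
= ratio 13:1; 4394.00 mL and 338.00 mL

ratio 13:1; 4394.00 mL and 338.00 mL


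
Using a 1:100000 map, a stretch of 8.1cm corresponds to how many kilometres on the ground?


Real distance = map distance × scale
= 8.1cm × 100000
= 810000 cm = 8100.0 m
= 8.100 km

8.100 km


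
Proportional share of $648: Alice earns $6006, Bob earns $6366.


Total income = 6006 + 6366 = $12372
Alice: $648 × 6006/12372 = $314.57
Bob: $648 × 6366/12372 = $333.43
= Alice: $314.57, Bob: $333.43

Alice: $314.57, Bob: $333.43


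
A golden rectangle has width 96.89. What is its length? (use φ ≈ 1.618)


φ = (1 + √5) / 2 ≈ 1.618
Length = width × φ = 96.89 × 1.618 = 156.76802
≈ 156.77

156.77


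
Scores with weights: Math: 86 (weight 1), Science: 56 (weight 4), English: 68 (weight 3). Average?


Numerator = 86×1 + 56×4 + 68×3
= 86 + 224 + 204
= 514
Total weight = 8
Weighted avg = 514/8
= 64.25

64.25


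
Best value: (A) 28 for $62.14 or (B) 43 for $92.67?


Deal A: $62.14/28 = $2.2193/unit
Deal B: $92.67/43 = $2.1551/unit
B is cheaper per unit
= Deal B

Deal B


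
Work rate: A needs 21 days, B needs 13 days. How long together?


Rate of A = 1/21 per day
Rate of B = 1/13 per day
Combined rate = 1/21 + 1/13 = 34/273 ≈ 0.1245 per day
Days = 1 / combined rate = 273/34
≈ 8.03 days

8.03 days


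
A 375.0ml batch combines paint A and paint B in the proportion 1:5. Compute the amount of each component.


Total parts = 1 + 5 = 6
paint A: 375.0 × 1/6 = 62.5ml
paint B: 375.0 × 5/6 = 312.5ml
= 62.5ml and 312.5ml

62.5ml and 312.5ml


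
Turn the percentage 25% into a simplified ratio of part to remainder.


25% means 25 parts out of 100; remainder = 75
Part : remainder = 25:75
GCD = 25
= 1:3

1:3


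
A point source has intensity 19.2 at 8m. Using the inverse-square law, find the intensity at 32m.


I₁d₁² = I₂d₂²
I₂ = I₁ × (d₁/d₂)²
= 19.2 × (8/32)²
= 19.2 × 64/1024
= 1228.8/1024
= 1.2000

1.2000


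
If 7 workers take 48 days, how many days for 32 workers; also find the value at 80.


Inverse proportion: x × y = constant
k = 7 × 48 = 336
At x=32: k/32 = 10.50
At x=80: k/80 = 4.20
= 10.50 and 4.20

10.50 and 4.20


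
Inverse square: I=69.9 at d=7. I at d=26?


I₁d₁² = I₂d₂²
I₂ = I₁ × (d₁/d₂)²
= 69.9 × (7/26)²
= 69.9 × 49/676
= 3425.1/676
≈ 5.0667

5.0667


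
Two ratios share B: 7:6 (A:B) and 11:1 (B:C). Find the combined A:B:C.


Match B: multiply A:B by 11 → 77:66
Multiply B:C by 6 → 66:6
Combined: 77:66:6
GCD = 1
= 77:66:6

77:66:6


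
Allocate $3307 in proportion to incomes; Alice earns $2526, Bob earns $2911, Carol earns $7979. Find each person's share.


Total income = 2526 + 2911 + 7979 = $13416
Alice: $3307 × 2526/13416 = $622.65
Bob: $3307 × 2911/13416 = $717.55
Carol: $3307 × 7979/13416 = $1966.80
= Alice: $622.65, Bob: $717.55, Carol: $1966.80

Alice: $622.65, Bob: $717.55, Carol: $1966.80


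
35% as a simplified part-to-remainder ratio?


35% means 35 parts out of 100; remainder = 65
Part : remainder = 35:65
GCD = 5
= 7:13

7:13


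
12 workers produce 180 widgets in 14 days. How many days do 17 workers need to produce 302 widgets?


Days ∝ work / workers, so d₂ = d₁ × (m₁/m₂) × (w₂/w₁)
Workers factor (inverse): 12/17 ≈ 0.7059
Work factor (direct): 302/180 ≈ 1.6778
d₂ = 14 × 12/17 × 302/180 = (14 × 12 × 302) / (17 × 180) = 50736/3060
≈ 16.58 days

16.58 days


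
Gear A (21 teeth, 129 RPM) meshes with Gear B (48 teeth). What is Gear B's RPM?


Gear ratio = 21:48 = 7:16
RPM_B = RPM_A × (teeth_A / teeth_B)
= 129 × (21/48)
= 56.4 RPM

56.4 RPM


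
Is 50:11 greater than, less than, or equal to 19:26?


50/11 = 4.5455
19/26 = 0.7308
4.5455 > 0.7308, so 50:11 is greater
= greater than

greater than


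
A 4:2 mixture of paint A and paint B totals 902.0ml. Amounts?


Total parts = 4 + 2 = 6
paint A: 902.0 × 4/6 = 601.3ml
paint B: 902.0 × 2/6 = 300.7ml
= 601.3ml and 300.7ml

601.3ml and 300.7ml


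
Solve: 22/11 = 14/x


Cross multiply: 22 × x = 11 × 14
22x = 154
x = 154 / 22
= 7.00

7.00


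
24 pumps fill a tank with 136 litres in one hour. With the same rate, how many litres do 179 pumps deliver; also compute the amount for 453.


Direct proportion: y/x = constant
k = 136/24 ≈ 5.6667
y at x=179: k × 179 = 136 × 179 / 24 = 24344/24 ≈ 1014.33
y at x=453: k × 453 = 136 × 453 / 24 = 61608/24 = 2567.00
= 1014.33 and 2567.00

1014.33 and 2567.00


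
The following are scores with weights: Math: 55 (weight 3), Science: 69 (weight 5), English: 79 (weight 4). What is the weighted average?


Numerator = 55×3 + 69×5 + 79×4
= 165 + 345 + 316
= 826
Total weight = 12
Weighted avg = 826/12
= 68.83

68.83


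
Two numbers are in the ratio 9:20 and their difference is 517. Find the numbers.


Let A = 9k, B = 20k.
20k - 9k = 517
11k = 517 → k = 517/11 = 47
A = 9×47 = 423, B = 20×47 = 940
= A = 423, B = 940

A = 423, B = 940


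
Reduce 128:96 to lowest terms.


GCD(128, 96) = 32
128/32 : 96/32
= 4:3

4:3


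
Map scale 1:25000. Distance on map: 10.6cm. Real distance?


Real distance = map distance × scale
= 10.6cm × 25000
= 265000 cm = 2650.0 m
= 2.650 km

2.650 km


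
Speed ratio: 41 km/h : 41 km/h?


Ratio = 41:41
GCD = 41
Simplified = 1:1
Time ratio (same distance) = 1:1
Speed ratio = 1:1

1:1


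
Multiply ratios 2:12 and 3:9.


Compound ratio = (2×3) : (12×9)
= 6:108
GCD = 6
= 1:18

1:18


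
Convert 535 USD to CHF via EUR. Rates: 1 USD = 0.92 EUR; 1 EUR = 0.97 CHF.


Step 1: 535 USD × 0.92 = 492.20 EUR
Step 2: 492.20 EUR × 0.97 = 477.43 CHF
Implied rate USD→CHF = 0.92 × 0.97 = 0.8924
= 477.43 CHF

477.43 CHF


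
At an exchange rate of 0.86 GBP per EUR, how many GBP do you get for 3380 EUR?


Amount × rate = 3380 × 0.86
= 2906.80 GBP

2906.80 GBP


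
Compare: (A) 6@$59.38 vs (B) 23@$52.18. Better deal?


Deal A: $59.38/6 = $9.8967/unit
Deal B: $52.18/23 = $2.2687/unit
B is cheaper per unit
= Deal B

Deal B


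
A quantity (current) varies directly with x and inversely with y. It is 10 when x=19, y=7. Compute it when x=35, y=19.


z = k·x/y
Solve for k using the known point: k = z·y/x = 10×7/19 = 70/19 ≈ 3.6842
Now evaluate at x=35, y=19:
z = k × 35 / 19 = (70 × 35) / (19 × 19) = 2450/361
≈ 6.7867

6.7867


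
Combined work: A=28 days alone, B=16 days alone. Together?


Rate of A = 1/28 per day
Rate of B = 1/16 per day
Combined rate = 1/28 + 1/16 = 44/448 ≈ 0.0982 per day
Days = 1 / combined rate = 448/44
≈ 10.18 days

10.18 days


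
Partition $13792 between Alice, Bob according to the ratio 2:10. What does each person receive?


Total parts = 2 + 10 = 12
Alice: 13792 × 2/12 = 2298.67
Bob: 13792 × 10/12 = 11493.33
= Alice: $2298.67, Bob: $11493.33

Alice: $2298.67, Bob: $11493.33


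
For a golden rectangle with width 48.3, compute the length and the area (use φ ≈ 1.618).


φ = (1 + √5) / 2 ≈ 1.618
Length = width × φ = 48.3 × 1.618 = 78.1494
≈ 78.15
Area = width × length = 48.3 × 78.1494 = 3774.61602 ≈ 3774.62
= Length: 78.15, Area: 3774.62

Length: 78.15, Area: 3774.62


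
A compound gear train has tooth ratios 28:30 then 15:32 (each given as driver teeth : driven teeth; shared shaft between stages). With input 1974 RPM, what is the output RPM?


Stage 1: RPM_B = RPM_A × t_A/t_B = 1974 × 28/30 = 55272/30 = 1842.40
B and C share a shaft → RPM_C = RPM_B
Stage 2: RPM_D = RPM_C × t_C/t_D = RPM_A × (t_A×t_C)/(t_B×t_D)
Overall ratio = (28×15)/(30×32) = 420/960
RPM_D = 1974 × 420/960 = 829080/960
≈ 863.63 RPM

863.63 RPM


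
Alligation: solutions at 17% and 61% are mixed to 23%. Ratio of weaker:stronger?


Let x parts of 17% mix with y parts of 61%.
17x + 61y = 23(x + y)
17x + 61y = 23x + 23y
x(17 - 23) = y(23 - 61)
x/y = (61 - 23)/(23 - 17) = 38/6
Simplify: 19:3
= 19:3

19:3


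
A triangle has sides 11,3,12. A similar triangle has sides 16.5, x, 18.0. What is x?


Scale factor = 16.5/11 = 1.5
Missing side = 3 × 1.5
= 4.5

4.5


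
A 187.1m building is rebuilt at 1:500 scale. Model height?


Model size = real / scale
= 187.1 / 500
= 0.3742 m

0.3742 m


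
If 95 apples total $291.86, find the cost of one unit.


Unit rate = total / quantity
= 291.86 / 95
= $3.07 per unit

$3.07 per unit


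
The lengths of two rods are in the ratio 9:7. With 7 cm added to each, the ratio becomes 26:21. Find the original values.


Let A = 9k, B = 7k.
(9k + 7) / (7k + 7) = 26/21
Cross-multiply: 21(9k + 7) = 26(7k + 7)
189k + 147 = 182k + 182
189k - 182k = 182 - 147
7k = 35
k = 35/7 = 5
A = 9×5 = 45, B = 7×5 = 35
= A = 45, B = 35

A = 45, B = 35


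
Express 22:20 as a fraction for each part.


Total parts = 22 + 20 = 42
First part: 22/42 = 11/21
Second part: 20/42 = 10/21
= 11/21 and 10/21

11/21 and 10/21


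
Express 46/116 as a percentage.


Percentage = (part / whole) × 100
= (46 / 116) × 100
≈ 39.66%

39.66%


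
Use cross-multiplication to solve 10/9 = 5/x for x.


Cross multiply: 10 × x = 9 × 5
10x = 45
x = 45 / 10
= 4.50

4.50


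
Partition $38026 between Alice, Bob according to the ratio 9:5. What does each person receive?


Total parts = 9 + 5 = 14
Alice: 38026 × 9/14 = 24445.29
Bob: 38026 × 5/14 = 13580.71
= Alice: $24445.29, Bob: $13580.71

Alice: $24445.29, Bob: $13580.71


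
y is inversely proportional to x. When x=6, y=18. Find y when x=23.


Inverse proportion: x × y = constant
k = 6 × 18 = 108
y₂ = k / 23 = 108 / 23
= 4.70

4.70


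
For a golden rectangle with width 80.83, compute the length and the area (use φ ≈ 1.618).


φ = (1 + √5) / 2 ≈ 1.618
Length = width × φ = 80.83 × 1.618 = 130.78294
≈ 130.78
Area = width × length = 80.83 × 130.78294 = 10571.1850402 ≈ 10571.19
= Length: 130.78, Area: 10571.19

Length: 130.78, Area: 10571.19


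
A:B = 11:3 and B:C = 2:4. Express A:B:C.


Match B: multiply A:B by 2 → 22:6
Multiply B:C by 3 → 6:12
Combined: 22:6:12
GCD = 2
= 11:3:6

11:3:6


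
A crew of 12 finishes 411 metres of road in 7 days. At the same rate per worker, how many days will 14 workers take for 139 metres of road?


Days ∝ work / workers, so d₂ = d₁ × (m₁/m₂) × (w₂/w₁)
Workers factor (inverse): 12/14 ≈ 0.8571
Work factor (direct): 139/411 ≈ 0.3382
d₂ = 7 × 12/14 × 139/411 = (7 × 12 × 139) / (14 × 411) = 11676/5754
≈ 2.03 days

2.03 days


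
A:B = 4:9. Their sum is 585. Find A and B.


Let A = 4k, B = 9k.
4k + 9k = 585
13k = 585 → k = 585/13 = 45
A = 4×45 = 180, B = 9×45 = 405
= A = 180, B = 405

A = 180, B = 405


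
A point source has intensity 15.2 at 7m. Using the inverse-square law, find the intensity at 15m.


I₁d₁² = I₂d₂²
I₂ = I₁ × (d₁/d₂)²
= 15.2 × (7/15)²
= 15.2 × 49/225
= 744.8/225
≈ 3.3102

3.3102


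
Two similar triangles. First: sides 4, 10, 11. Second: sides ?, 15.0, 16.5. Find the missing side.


Scale factor = 15.0/10 = 1.5
Missing side = 4 × 1.5
= 6.0

6.0


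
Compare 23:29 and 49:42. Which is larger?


23/29 = 0.7931
49/42 = 1.1667
0.7931 < 1.1667, so 23:29 is less
= 49:42

49:42


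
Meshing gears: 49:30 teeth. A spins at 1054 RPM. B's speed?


Gear ratio = 49:30 = 49:30
RPM_B = RPM_A × (teeth_A / teeth_B)
= 1054 × (49/30)
= 1721.5 RPM

1721.5 RPM


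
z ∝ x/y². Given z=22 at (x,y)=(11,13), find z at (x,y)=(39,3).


z = k·x/y²
Solve for k using the known point: k = z·y²/x = 22×169/11 = 3718/11 = 338.0000
Now evaluate at x=39, y=3:
z = k × 39 / 9 = (3718 × 39) / (11 × 9) = 145002/99
≈ 1464.6667

1464.6667


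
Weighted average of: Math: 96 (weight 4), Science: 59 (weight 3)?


Numerator = 96×4 + 59×3
= 384 + 177
= 561
Total weight = 7
Weighted avg = 561/7
= 80.14

80.14


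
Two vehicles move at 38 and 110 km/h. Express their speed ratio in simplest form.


Ratio = 38:110
GCD = 2
Simplified = 19:55
Time ratio (same distance) = 55:19
Speed ratio = 19:55

19:55


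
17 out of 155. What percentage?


Percentage = (part / whole) × 100
= (17 / 155) × 100
≈ 10.97%

10.97%


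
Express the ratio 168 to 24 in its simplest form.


GCD(168, 24) = 24
168/24 : 24/24
= 7:1

7:1


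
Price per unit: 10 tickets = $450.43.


Unit rate = total / quantity
= 450.43 / 10
= $45.04 per unit

$45.04 per unit


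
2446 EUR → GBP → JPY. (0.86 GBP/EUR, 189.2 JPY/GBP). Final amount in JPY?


Step 1: 2446 EUR × 0.86 = 2103.56 GBP
Step 2: 2103.56 GBP × 189.2 = 397993.55 JPY
Implied rate EUR→JPY = 0.86 × 189.2 = 162.7120
= 397993.55 JPY

397993.55 JPY


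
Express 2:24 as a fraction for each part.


Total parts = 2 + 24 = 26
First part: 2/26 = 1/13
Second part: 24/26 = 12/13
= 1/13 and 12/13

1/13 and 12/13


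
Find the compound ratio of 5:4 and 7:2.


Compound ratio = (5×7) : (4×2)
= 35:8
GCD = 1
= 35:8

35:8


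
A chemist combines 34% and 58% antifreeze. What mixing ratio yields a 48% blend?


Let x parts of 34% mix with y parts of 58%.
34x + 58y = 48(x + y)
34x + 58y = 48x + 48y
x(34 - 48) = y(48 - 58)
x/y = (58 - 48)/(48 - 34) = 10/14
Simplify: 5:7
= 5:7

5:7


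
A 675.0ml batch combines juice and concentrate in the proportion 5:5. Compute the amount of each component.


Total parts = 5 + 5 = 10
juice: 675.0 × 5/10 = 337.5ml
concentrate: 675.0 × 5/10 = 337.5ml
= 337.5ml and 337.5ml

337.5ml and 337.5ml


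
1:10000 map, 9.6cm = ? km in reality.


Real distance = map distance × scale
= 9.6cm × 10000
= 96000 cm = 960.0 m
= 0.960 km

0.960 km


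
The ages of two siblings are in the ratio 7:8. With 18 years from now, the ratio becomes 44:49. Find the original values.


Let A = 7k, B = 8k.
(7k + 18) / (8k + 18) = 44/49
Cross-multiply: 49(7k + 18) = 44(8k + 18)
343k + 882 = 352k + 792
343k - 352k = 792 - 882
-9k = -90
k = -90/-9 = 10
A = 7×10 = 70, B = 8×10 = 80
= A = 70, B = 80

A = 70, B = 80


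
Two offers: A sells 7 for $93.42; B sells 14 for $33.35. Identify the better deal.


Deal A: $93.42/7 = $13.3457/unit
Deal B: $33.35/14 = $2.3821/unit
B is cheaper per unit
= Deal B

Deal B


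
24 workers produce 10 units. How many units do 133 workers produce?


Direct proportion: y/x = constant
k = 10/24 ≈ 0.4167
y₂ = k × 133 = 10 × 133 / 24 = 1330/24
≈ 55.42

55.42


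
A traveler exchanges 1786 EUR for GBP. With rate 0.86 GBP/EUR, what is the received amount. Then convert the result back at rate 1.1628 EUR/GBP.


Amount × rate = 1786 × 0.86 = 1535.96 GBP
Round-trip: 1535.96 × 1.1628 = 1786.01 EUR
= 1535.96 GBP, then 1786.01 EUR

1535.96 GBP, then 1786.01 EUR


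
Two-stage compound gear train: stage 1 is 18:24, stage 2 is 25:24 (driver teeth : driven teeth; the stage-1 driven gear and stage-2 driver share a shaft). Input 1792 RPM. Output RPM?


Stage 1: RPM_B = RPM_A × t_A/t_B = 1792 × 18/24 = 32256/24 = 1344.00
B and C share a shaft → RPM_C = RPM_B
Stage 2: RPM_D = RPM_C × t_C/t_D = RPM_A × (t_A×t_C)/(t_B×t_D)
Overall ratio = (18×25)/(24×24) = 450/576
RPM_D = 1792 × 450/576 = 806400/576
= 1400.00 RPM

1400.00 RPM


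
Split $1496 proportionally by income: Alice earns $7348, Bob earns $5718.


Total income = 7348 + 5718 = $13066
Alice: $1496 × 7348/13066 = $841.31
Bob: $1496 × 5718/13066 = $654.69
= Alice: $841.31, Bob: $654.69

Alice: $841.31, Bob: $654.69


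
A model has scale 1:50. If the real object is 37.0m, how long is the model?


Model size = real / scale
= 37.0 / 50
= 0.7400 m

0.7400 m


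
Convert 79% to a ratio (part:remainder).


79% means 79 parts out of 100; remainder = 21
Part : remainder = 79:21
GCD = 1
= 79:21

79:21


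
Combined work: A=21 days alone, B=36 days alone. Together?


Rate of A = 1/21 per day
Rate of B = 1/36 per day
Combined rate = 1/21 + 1/36 = 57/756 ≈ 0.0754 per day
Days = 1 / combined rate = 756/57
≈ 13.26 days

13.26 days


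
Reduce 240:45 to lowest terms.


GCD(240, 45) = 15
240/15 : 45/15
= 16:3

16:3


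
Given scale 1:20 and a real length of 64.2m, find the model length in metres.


Model size = real / scale
= 64.2 / 20
= 3.2100 m

3.2100 m


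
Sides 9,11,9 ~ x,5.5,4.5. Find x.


Scale factor = 5.5/11 = 0.5
Missing side = 9 × 0.5
= 4.5

4.5


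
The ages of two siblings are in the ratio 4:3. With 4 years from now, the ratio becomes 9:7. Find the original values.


Let A = 4k, B = 3k.
(4k + 4) / (3k + 4) = 9/7
Cross-multiply: 7(4k + 4) = 9(3k + 4)
28k + 28 = 27k + 36
28k - 27k = 36 - 28
1k = 8
k = 8/1 = 8
A = 4×8 = 32, B = 3×8 = 24
= A = 32, B = 24

A = 32, B = 24


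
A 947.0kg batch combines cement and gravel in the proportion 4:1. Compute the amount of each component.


Total parts = 4 + 1 = 5
cement: 947.0 × 4/5 = 757.6kg
gravel: 947.0 × 1/5 = 189.4kg
= 757.6kg and 189.4kg

757.6kg and 189.4kg


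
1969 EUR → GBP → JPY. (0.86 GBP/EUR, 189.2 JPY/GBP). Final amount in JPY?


Step 1: 1969 EUR × 0.86 = 1693.34 GBP
Step 2: 1693.34 GBP × 189.2 = 320379.93 JPY
Implied rate EUR→JPY = 0.86 × 189.2 = 162.7120
= 320379.93 JPY

320379.93 JPY


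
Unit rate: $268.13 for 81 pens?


Unit rate = total / quantity
= 268.13 / 81
= $3.31 per unit

$3.31 per unit


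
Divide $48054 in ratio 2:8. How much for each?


Total parts = 2 + 8 = 10
Part 1: 48054 × 2/10 = 9610.80
Part 2: 48054 × 8/10 = 38443.20
= Part 1: $9610.80, Part 2: $38443.20

Part 1: $9610.80, Part 2: $38443.20


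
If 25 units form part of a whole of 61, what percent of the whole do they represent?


Percentage = (part / whole) × 100
= (25 / 61) × 100
≈ 40.98%

40.98%


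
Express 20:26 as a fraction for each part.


Total parts = 20 + 26 = 46
First part: 20/46 = 10/23
Second part: 26/46 = 13/23
= 10/23 and 13/23

10/23 and 13/23


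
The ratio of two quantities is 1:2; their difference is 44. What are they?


Let A = 1k, B = 2k.
2k - 1k = 44
1k = 44 → k = 44/1 = 44
A = 1×44 = 44, B = 2×44 = 88
= A = 44, B = 88

A = 44, B = 88


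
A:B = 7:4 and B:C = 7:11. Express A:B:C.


Match B: multiply A:B by 7 → 49:28
Multiply B:C by 4 → 28:44
Combined: 49:28:44
GCD = 1
= 49:28:44

49:28:44


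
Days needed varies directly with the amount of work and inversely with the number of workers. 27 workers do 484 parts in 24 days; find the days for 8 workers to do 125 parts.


Days ∝ work / workers, so d₂ = d₁ × (m₁/m₂) × (w₂/w₁)
Workers factor (inverse): 27/8 = 3.3750
Work factor (direct): 125/484 ≈ 0.2583
d₂ = 24 × 27/8 × 125/484 = (24 × 27 × 125) / (8 × 484) = 81000/3872
≈ 20.92 days

20.92 days


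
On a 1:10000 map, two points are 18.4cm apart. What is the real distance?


Real distance = map distance × scale
= 18.4cm × 10000
= 184000 cm = 1840.0 m
= 1.840 km

1.840 km


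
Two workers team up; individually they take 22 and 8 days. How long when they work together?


Rate of A = 1/22 per day
Rate of B = 1/8 per day
Combined rate = 1/22 + 1/8 = 30/176 ≈ 0.1705 per day
Days = 1 / combined rate = 176/30
≈ 5.87 days

5.87 days


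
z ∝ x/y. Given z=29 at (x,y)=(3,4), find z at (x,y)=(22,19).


z = k·x/y
Solve for k using the known point: k = z·y/x = 29×4/3 = 116/3 ≈ 38.6667
Now evaluate at x=22, y=19:
z = k × 22 / 19 = (116 × 22) / (3 × 19) = 2552/57
≈ 44.7719

44.7719


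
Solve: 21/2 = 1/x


Cross multiply: 21 × x = 2 × 1
21x = 2
x = 2 / 21
= 0.10

0.10


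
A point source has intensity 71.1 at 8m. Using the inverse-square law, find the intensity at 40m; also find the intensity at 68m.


I₁d₁² = I₂d₂²
I at 40m = 71.1 × (8/40)² = 71.1 × 64/1600 = 4550.4/1600 = 2.8440
I at 68m = 71.1 × (8/68)² = 71.1 × 64/4624 = 4550.4/4624 ≈ 0.9841
= 2.8440 and 0.9841

2.8440 and 0.9841


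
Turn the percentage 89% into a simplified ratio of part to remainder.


89% means 89 parts out of 100; remainder = 11
Part : remainder = 89:11
GCD = 1
= 89:11

89:11


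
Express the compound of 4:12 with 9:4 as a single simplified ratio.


Compound ratio = (4×9) : (12×4)
= 36:48
GCD = 12
= 3:4

3:4


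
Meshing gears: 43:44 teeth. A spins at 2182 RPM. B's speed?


Gear ratio = 43:44 = 43:44
RPM_B = RPM_A × (teeth_A / teeth_B)
= 2182 × (43/44)
= 2132.4 RPM

2132.4 RPM


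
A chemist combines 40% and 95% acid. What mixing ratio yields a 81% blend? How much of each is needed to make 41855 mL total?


Let x parts of 40% mix with y parts of 95%.
40x + 95y = 81(x + y)
40x + 95y = 81x + 81y
x(40 - 81) = y(81 - 95)
x/y = (95 - 81)/(81 - 40) = 14/41
Simplify: 14:41
Total parts = 55; one part = 41855/55 = 761.00 mL
40% solution: 14×761.00 = 10654.00 mL
95% solution: 41×761.00 = 31201.00 mL
= ratio 14:41; 10654.00 mL and 31201.00 mL

ratio 14:41; 10654.00 mL and 31201.00 mL


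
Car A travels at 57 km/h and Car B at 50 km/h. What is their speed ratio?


Ratio = 57:50
GCD = 1
Simplified = 57:50
Time ratio (same distance) = 50:57
Speed ratio = 57:50

57:50


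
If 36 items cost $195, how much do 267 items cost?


Direct proportion: y/x = constant
k = 195/36 ≈ 5.4167
y₂ = k × 267 = 195 × 267 / 36 = 52065/36
= 1446.25

1446.25


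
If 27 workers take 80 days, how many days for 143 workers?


Inverse proportion: x × y = constant
k = 27 × 80 = 2160
y₂ = k / 143 = 2160 / 143
= 15.10

15.10


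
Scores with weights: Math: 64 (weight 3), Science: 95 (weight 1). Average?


Numerator = 64×3 + 95×1
= 192 + 95
= 287
Total weight = 4
Weighted avg = 287/4
= 71.75

71.75


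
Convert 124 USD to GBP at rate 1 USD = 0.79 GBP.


Amount × rate = 124 × 0.79
= 97.96 GBP

97.96 GBP


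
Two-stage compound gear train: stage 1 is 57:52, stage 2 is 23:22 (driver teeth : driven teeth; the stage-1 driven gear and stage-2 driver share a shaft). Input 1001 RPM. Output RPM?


Stage 1: RPM_B = RPM_A × t_A/t_B = 1001 × 57/52 = 57057/52 = 1097.25
B and C share a shaft → RPM_C = RPM_B
Stage 2: RPM_D = RPM_C × t_C/t_D = RPM_A × (t_A×t_C)/(t_B×t_D)
Overall ratio = (57×23)/(52×22) = 1311/1144
RPM_D = 1001 × 1311/1144 = 1312311/1144
≈ 1147.13 RPM

1147.13 RPM


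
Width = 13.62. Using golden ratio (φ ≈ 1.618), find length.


φ = (1 + √5) / 2 ≈ 1.618
Length = width × φ = 13.62 × 1.618 = 22.03716
≈ 22.04

22.04


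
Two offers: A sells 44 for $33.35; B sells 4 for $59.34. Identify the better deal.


Deal A: $33.35/44 = $0.7580/unit
Deal B: $59.34/4 = $14.8350/unit
A is cheaper per unit
= Deal A

Deal A


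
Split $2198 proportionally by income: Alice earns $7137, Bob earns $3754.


Total income = 7137 + 3754 = $10891
Alice: $2198 × 7137/10891 = $1440.38
Bob: $2198 × 3754/10891 = $757.62
= Alice: $1440.38, Bob: $757.62

Alice: $1440.38, Bob: $757.62


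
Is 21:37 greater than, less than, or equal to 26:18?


21/37 = 0.5676
26/18 = 1.4444
0.5676 < 1.4444, so 21:37 is less
= less than

less than


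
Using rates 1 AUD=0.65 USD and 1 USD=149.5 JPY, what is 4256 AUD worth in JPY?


Step 1: 4256 AUD × 0.65 = 2766.40 USD
Step 2: 2766.40 USD × 149.5 = 413576.80 JPY
Implied rate AUD→JPY = 0.65 × 149.5 = 97.1750
= 413576.80 JPY

413576.80 JPY


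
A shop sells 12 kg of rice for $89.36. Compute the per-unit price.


Unit rate = total / quantity
= 89.36 / 12
= $7.45 per unit

$7.45 per unit


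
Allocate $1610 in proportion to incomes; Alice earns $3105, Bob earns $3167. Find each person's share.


Total income = 3105 + 3167 = $6272
Alice: $1610 × 3105/6272 = $797.04
Bob: $1610 × 3167/6272 = $812.96
= Alice: $797.04, Bob: $812.96

Alice: $797.04, Bob: $812.96


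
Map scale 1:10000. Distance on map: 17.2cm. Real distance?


Real distance = map distance × scale
= 17.2cm × 10000
= 172000 cm = 1720.0 m
= 1.720 km

1.720 km


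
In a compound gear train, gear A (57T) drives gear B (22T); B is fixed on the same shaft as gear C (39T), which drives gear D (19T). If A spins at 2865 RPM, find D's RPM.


Stage 1: RPM_B = RPM_A × t_A/t_B = 2865 × 57/22 = 163305/22 ≈ 7422.95
B and C share a shaft → RPM_C = RPM_B
Stage 2: RPM_D = RPM_C × t_C/t_D = RPM_A × (t_A×t_C)/(t_B×t_D)
Overall ratio = (57×39)/(22×19) = 2223/418
RPM_D = 2865 × 2223/418 = 6368895/418
≈ 15236.59 RPM

15236.59 RPM


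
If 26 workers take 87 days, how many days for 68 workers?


Inverse proportion: x × y = constant
k = 26 × 87 = 2262
y₂ = k / 68 = 2262 / 68
= 33.26

33.26


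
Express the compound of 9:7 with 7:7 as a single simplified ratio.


Compound ratio = (9×7) : (7×7)
= 63:49
GCD = 7
= 9:7

9:7


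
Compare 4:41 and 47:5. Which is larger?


4/41 = 0.0976
47/5 = 9.4000
0.0976 < 9.4000, so 4:41 is less
= 47:5

47:5


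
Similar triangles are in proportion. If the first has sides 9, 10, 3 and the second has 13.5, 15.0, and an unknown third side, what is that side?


Scale factor = 13.5/9 = 1.5
Missing side = 3 × 1.5
= 4.5

4.5


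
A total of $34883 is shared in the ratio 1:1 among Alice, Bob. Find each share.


Total parts = 1 + 1 = 2
Alice: 34883 × 1/2 = 17441.50
Bob: 34883 × 1/2 = 17441.50
= Alice: $17441.50, Bob: $17441.50

Alice: $17441.50, Bob: $17441.50


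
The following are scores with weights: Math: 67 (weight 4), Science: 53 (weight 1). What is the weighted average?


Numerator = 67×4 + 53×1
= 268 + 53
= 321
Total weight = 5
Weighted avg = 321/5
= 64.20

64.20


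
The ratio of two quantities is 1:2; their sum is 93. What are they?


Let A = 1k, B = 2k.
1k + 2k = 93
3k = 93 → k = 93/3 = 31
A = 1×31 = 31, B = 2×31 = 62
= A = 31, B = 62

A = 31, B = 62


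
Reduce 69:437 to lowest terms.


GCD(69, 437) = 23
69/23 : 437/23
= 3:19

3:19


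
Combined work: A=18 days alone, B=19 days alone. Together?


Rate of A = 1/18 per day
Rate of B = 1/19 per day
Combined rate = 1/18 + 1/19 = 37/342 ≈ 0.1082 per day
Days = 1 / combined rate = 342/37
≈ 9.24 days

9.24 days


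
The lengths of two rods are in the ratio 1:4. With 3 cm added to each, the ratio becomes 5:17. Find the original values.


Let A = 1k, B = 4k.
(1k + 3) / (4k + 3) = 5/17
Cross-multiply: 17(1k + 3) = 5(4k + 3)
17k + 51 = 20k + 15
17k - 20k = 15 - 51
-3k = -36
k = -36/-3 = 12
A = 1×12 = 12, B = 4×12 = 48
= A = 12, B = 48

A = 12, B = 48


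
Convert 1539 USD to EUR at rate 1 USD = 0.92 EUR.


Amount × rate = 1539 × 0.92
= 1415.88 EUR

1415.88 EUR


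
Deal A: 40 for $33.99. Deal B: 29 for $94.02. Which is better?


Deal A: $33.99/40 = $0.8498/unit
Deal B: $94.02/29 = $3.2421/unit
A is cheaper per unit
= Deal A

Deal A


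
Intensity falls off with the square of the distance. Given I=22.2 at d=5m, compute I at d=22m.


I₁d₁² = I₂d₂²
I₂ = I₁ × (d₁/d₂)²
= 22.2 × (5/22)²
= 22.2 × 25/484
= 555/484
≈ 1.1467

1.1467


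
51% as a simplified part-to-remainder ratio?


51% means 51 parts out of 100; remainder = 49
Part : remainder = 51:49
GCD = 1
= 51:49

51:49


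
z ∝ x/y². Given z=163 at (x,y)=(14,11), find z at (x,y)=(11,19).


z = k·x/y²
Solve for k using the known point: k = z·y²/x = 163×121/14 = 19723/14 ≈ 1408.7857
Now evaluate at x=11, y=19:
z = k × 11 / 361 = (19723 × 11) / (14 × 361) = 216953/5054
≈ 42.9270

42.9270


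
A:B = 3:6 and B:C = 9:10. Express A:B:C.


Match B: multiply A:B by 9 → 27:54
Multiply B:C by 6 → 54:60
Combined: 27:54:60
GCD = 3
= 9:18:20

9:18:20


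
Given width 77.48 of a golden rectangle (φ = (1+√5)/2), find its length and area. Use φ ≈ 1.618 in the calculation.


φ = (1 + √5) / 2 ≈ 1.618
Length = width × φ = 77.48 × 1.618 = 125.36264
≈ 125.36
Area = width × length = 77.48 × 125.36264 = 9713.0973472 ≈ 9713.10
= Length: 125.36, Area: 9713.10

Length: 125.36, Area: 9713.10


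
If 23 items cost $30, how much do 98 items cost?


Direct proportion: y/x = constant
k = 30/23 ≈ 1.3043
y₂ = k × 98 = 30 × 98 / 23 = 2940/23
≈ 127.83

127.83


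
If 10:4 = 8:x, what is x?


Cross multiply: 10 × x = 4 × 8
10x = 32
x = 32 / 10
= 3.20

3.20


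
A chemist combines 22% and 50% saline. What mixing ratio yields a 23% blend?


Let x parts of 22% mix with y parts of 50%.
22x + 50y = 23(x + y)
22x + 50y = 23x + 23y
x(22 - 23) = y(23 - 50)
x/y = (50 - 23)/(23 - 22) = 27/1
Simplify: 27:1
= 27:1

27:1


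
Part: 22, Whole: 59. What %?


Percentage = (part / whole) × 100
= (22 / 59) × 100
≈ 37.29%

37.29%


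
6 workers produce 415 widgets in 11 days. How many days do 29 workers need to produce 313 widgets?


Days ∝ work / workers, so d₂ = d₁ × (m₁/m₂) × (w₂/w₁)
Workers factor (inverse): 6/29 ≈ 0.2069
Work factor (direct): 313/415 ≈ 0.7542
d₂ = 11 × 6/29 × 313/415 = (11 × 6 × 313) / (29 × 415) = 20658/12035
≈ 1.72 days

1.72 days


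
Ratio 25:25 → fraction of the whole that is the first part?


Total parts = 25 + 25 = 50
First part: 25/50 = 1/2
= 1/2

1/2


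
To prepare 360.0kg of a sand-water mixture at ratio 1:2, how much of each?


Total parts = 1 + 2 = 3
sand: 360.0 × 1/3 = 120.0kg
water: 360.0 × 2/3 = 240.0kg
= 120.0kg and 240.0kg

120.0kg and 240.0kg


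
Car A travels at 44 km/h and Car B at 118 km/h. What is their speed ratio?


Ratio = 44:118
GCD = 2
Simplified = 22:59
Time ratio (same distance) = 59:22
Speed ratio = 22:59

22:59


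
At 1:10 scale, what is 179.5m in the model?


Model size = real / scale
= 179.5 / 10
= 17.9500 m

17.9500 m


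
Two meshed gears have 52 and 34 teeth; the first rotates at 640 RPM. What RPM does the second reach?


Gear ratio = 52:34 = 26:17
RPM_B = RPM_A × (teeth_A / teeth_B)
= 640 × (52/34)
= 978.8 RPM

978.8 RPM


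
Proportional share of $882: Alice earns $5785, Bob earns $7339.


Total income = 5785 + 7339 = $13124
Alice: $882 × 5785/13124 = $388.78
Bob: $882 × 7339/13124 = $493.22
= Alice: $388.78, Bob: $493.22

Alice: $388.78, Bob: $493.22


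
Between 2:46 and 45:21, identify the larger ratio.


2/46 = 0.0435
45/21 = 2.1429
0.0435 < 2.1429, so 2:46 is less
= 45:21

45:21


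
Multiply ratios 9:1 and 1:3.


Compound ratio = (9×1) : (1×3)
= 9:3
GCD = 3
= 3:1

3:1


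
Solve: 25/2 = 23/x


Cross multiply: 25 × x = 2 × 23
25x = 46
x = 46 / 25
= 1.84

1.84


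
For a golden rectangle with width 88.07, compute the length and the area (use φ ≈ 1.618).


φ = (1 + √5) / 2 ≈ 1.618
Length = width × φ = 88.07 × 1.618 = 142.49726
≈ 142.50
Area = width × length = 88.07 × 142.49726 = 12549.7336882 ≈ 12549.73
= Length: 142.50, Area: 12549.73

Length: 142.50, Area: 12549.73


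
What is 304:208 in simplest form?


GCD(304, 208) = 16
304/16 : 208/16
= 19:13

19:13


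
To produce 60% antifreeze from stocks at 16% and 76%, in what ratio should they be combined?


Let x parts of 16% mix with y parts of 76%.
16x + 76y = 60(x + y)
16x + 76y = 60x + 60y
x(16 - 60) = y(60 - 76)
x/y = (76 - 60)/(60 - 16) = 16/44
Simplify: 4:11
= 4:11

4:11


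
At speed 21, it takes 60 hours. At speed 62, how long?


Inverse proportion: x × y = constant
k = 21 × 60 = 1260
y₂ = k / 62 = 1260 / 62
= 20.32

20.32


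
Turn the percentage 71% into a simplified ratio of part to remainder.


71% means 71 parts out of 100; remainder = 29
Part : remainder = 71:29
GCD = 1
= 71:29

71:29


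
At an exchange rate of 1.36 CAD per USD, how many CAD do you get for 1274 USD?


Amount × rate = 1274 × 1.36
= 1732.64 CAD

1732.64 CAD


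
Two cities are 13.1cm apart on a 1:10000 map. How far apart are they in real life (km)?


Real distance = map distance × scale
= 13.1cm × 10000
= 131000 cm = 1310.0 m
= 1.310 km

1.310 km


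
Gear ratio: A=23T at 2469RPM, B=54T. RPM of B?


Gear ratio = 23:54 = 23:54
RPM_B = RPM_A × (teeth_A / teeth_B)
= 2469 × (23/54)
= 1051.6 RPM

1051.6 RPM


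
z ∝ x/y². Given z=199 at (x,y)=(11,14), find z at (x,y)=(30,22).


z = k·x/y²
Solve for k using the known point: k = z·y²/x = 199×196/11 = 39004/11 ≈ 3545.8182
Now evaluate at x=30, y=22:
z = k × 30 / 484 = (39004 × 30) / (11 × 484) = 1170120/5324
≈ 219.7821

219.7821


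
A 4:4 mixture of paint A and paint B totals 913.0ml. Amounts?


Total parts = 4 + 4 = 8
paint A: 913.0 × 4/8 = 456.5ml
paint B: 913.0 × 4/8 = 456.5ml
= 456.5ml and 456.5ml

456.5ml and 456.5ml


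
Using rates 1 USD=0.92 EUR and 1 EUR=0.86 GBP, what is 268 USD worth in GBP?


Step 1: 268 USD × 0.92 = 246.56 EUR
Step 2: 246.56 EUR × 0.86 = 212.04 GBP
Implied rate USD→GBP = 0.92 × 0.86 = 0.7912
= 212.04 GBP

212.04 GBP


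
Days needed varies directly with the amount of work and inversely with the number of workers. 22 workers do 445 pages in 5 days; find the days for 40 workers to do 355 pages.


Days ∝ work / workers, so d₂ = d₁ × (m₁/m₂) × (w₂/w₁)
Workers factor (inverse): 22/40 = 0.5500
Work factor (direct): 355/445 ≈ 0.7978
d₂ = 5 × 22/40 × 355/445 = (5 × 22 × 355) / (40 × 445) = 39050/17800
≈ 2.19 days

2.19 days


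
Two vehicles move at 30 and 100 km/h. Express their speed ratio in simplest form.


Ratio = 30:100
GCD = 10
Simplified = 3:10
Time ratio (same distance) = 10:3
Speed ratio = 3:10

3:10


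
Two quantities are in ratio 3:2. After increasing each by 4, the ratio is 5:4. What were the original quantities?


Let A = 3k, B = 2k.
(3k + 4) / (2k + 4) = 5/4
Cross-multiply: 4(3k + 4) = 5(2k + 4)
12k + 16 = 10k + 20
12k - 10k = 20 - 16
2k = 4
k = 4/2 = 2
A = 3×2 = 6, B = 2×2 = 4
= A = 6, B = 4

A = 6, B = 4


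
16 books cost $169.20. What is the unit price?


Unit rate = total / quantity
= 169.20 / 16
= $10.58 per unit

$10.58 per unit


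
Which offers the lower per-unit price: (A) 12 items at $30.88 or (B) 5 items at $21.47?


Deal A: $30.88/12 = $2.5733/unit
Deal B: $21.47/5 = $4.2940/unit
A is cheaper per unit
= Deal A

Deal A


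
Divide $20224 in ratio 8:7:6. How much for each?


Total parts = 8 + 7 + 6 = 21
Part 1: 20224 × 8/21 = 7704.38
Part 2: 20224 × 7/21 = 6741.33
Part 3: 20224 × 6/21 = 5778.29
= Part 1: $7704.38, Part 2: $6741.33, Part 3: $5778.29

Part 1: $7704.38, Part 2: $6741.33, Part 3: $5778.29


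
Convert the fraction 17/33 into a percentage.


Percentage = (part / whole) × 100
= (17 / 33) × 100
≈ 51.52%

51.52%


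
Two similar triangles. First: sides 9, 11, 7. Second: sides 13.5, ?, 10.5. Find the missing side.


Scale factor = 13.5/9 = 1.5
Missing side = 11 × 1.5
= 16.5

16.5


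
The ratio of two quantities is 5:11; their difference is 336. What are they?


Let A = 5k, B = 11k.
11k - 5k = 336
6k = 336 → k = 336/6 = 56
A = 5×56 = 280, B = 11×56 = 616
= A = 280, B = 616

A = 280, B = 616


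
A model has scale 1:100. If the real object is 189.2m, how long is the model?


Model size = real / scale
= 189.2 / 100
= 1.8920 m

1.8920 m


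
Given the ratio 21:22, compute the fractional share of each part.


Total parts = 21 + 22 = 43
First part: 21/43 = 21/43
Second part: 22/43 = 22/43
= 21/43 and 22/43

21/43 and 22/43


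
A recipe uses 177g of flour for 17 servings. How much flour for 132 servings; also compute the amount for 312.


Direct proportion: y/x = constant
k = 177/17 ≈ 10.4118
y at x=132: k × 132 = 177 × 132 / 17 = 23364/17 ≈ 1374.35
y at x=312: k × 312 = 177 × 312 / 17 = 55224/17 ≈ 3248.47
= 1374.35 and 3248.47

1374.35 and 3248.47


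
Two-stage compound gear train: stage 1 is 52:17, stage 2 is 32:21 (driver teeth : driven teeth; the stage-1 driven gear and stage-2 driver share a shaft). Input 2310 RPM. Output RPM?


Stage 1: RPM_B = RPM_A × t_A/t_B = 2310 × 52/17 = 120120/17 ≈ 7065.88
B and C share a shaft → RPM_C = RPM_B
Stage 2: RPM_D = RPM_C × t_C/t_D = RPM_A × (t_A×t_C)/(t_B×t_D)
Overall ratio = (52×32)/(17×21) = 1664/357
RPM_D = 2310 × 1664/357 = 3843840/357
≈ 10767.06 RPM

10767.06 RPM


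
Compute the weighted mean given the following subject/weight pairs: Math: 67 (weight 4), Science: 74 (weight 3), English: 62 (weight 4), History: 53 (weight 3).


Numerator = 67×4 + 74×3 + 62×4 + 53×3
= 268 + 222 + 248 + 159
= 897
Total weight = 14
Weighted avg = 897/14
= 64.07

64.07


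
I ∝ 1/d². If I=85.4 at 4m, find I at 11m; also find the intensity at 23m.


I₁d₁² = I₂d₂²
I at 11m = 85.4 × (4/11)² = 85.4 × 16/121 = 1366.4/121 ≈ 11.2926
I at 23m = 85.4 × (4/23)² = 85.4 × 16/529 = 1366.4/529 ≈ 2.5830
= 11.2926 and 2.5830

11.2926 and 2.5830


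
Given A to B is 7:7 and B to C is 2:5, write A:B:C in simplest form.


Match B: multiply A:B by 2 → 14:14
Multiply B:C by 7 → 14:35
Combined: 14:14:35
GCD = 7
= 2:2:5

2:2:5


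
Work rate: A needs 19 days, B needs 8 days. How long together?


Rate of A = 1/19 per day
Rate of B = 1/8 per day
Combined rate = 1/19 + 1/8 = 27/152 ≈ 0.1776 per day
Days = 1 / combined rate = 152/27
≈ 5.63 days

5.63 days


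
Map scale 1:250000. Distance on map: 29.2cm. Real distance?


Real distance = map distance × scale
= 29.2cm × 250000
= 7300000 cm = 73000.0 m
= 73.000 km

73.000 km


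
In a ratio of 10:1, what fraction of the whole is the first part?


Total parts = 10 + 1 = 11
First part: 10/11 = 10/11
= 10/11

10/11


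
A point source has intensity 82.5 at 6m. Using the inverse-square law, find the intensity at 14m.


I₁d₁² = I₂d₂²
I₂ = I₁ × (d₁/d₂)²
= 82.5 × (6/14)²
= 82.5 × 36/196
= 2970/196
≈ 15.1531

15.1531


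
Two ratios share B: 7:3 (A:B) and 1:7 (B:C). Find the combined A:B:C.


Match B: multiply A:B by 1 → 7:3
Multiply B:C by 3 → 3:21
Combined: 7:3:21
GCD = 1
= 7:3:21

7:3:21


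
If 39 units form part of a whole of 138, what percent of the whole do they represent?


Percentage = (part / whole) × 100
= (39 / 138) × 100
≈ 28.26%

28.26%


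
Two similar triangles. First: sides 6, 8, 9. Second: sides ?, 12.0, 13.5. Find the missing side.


Scale factor = 12.0/8 = 1.5
Missing side = 6 × 1.5
= 9.0

9.0


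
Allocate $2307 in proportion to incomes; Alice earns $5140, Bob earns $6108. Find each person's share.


Total income = 5140 + 6108 = $11248
Alice: $2307 × 5140/11248 = $1054.23
Bob: $2307 × 6108/11248 = $1252.77
= Alice: $1054.23, Bob: $1252.77

Alice: $1054.23, Bob: $1252.77


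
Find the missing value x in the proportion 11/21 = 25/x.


Cross multiply: 11 × x = 21 × 25
11x = 525
x = 525 / 11
= 47.73

47.73


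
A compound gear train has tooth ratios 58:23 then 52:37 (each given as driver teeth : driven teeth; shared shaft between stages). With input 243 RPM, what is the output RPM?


Stage 1: RPM_B = RPM_A × t_A/t_B = 243 × 58/23 = 14094/23 ≈ 612.78
B and C share a shaft → RPM_C = RPM_B
Stage 2: RPM_D = RPM_C × t_C/t_D = RPM_A × (t_A×t_C)/(t_B×t_D)
Overall ratio = (58×52)/(23×37) = 3016/851
RPM_D = 243 × 3016/851 = 732888/851
≈ 861.21 RPM

861.21 RPM
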